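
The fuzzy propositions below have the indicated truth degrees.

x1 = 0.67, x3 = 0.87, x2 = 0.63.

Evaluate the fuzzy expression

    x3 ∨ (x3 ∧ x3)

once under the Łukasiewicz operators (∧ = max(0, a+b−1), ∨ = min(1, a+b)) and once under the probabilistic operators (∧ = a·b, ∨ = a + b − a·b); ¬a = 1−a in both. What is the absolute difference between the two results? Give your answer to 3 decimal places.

0.032

Under Łukasiewicz:
  x3 ∧ x3 = max(0, a+b−1) on (0.87, 0.87) = 0.74
  x3 ∨ (x3 ∧ x3) = min(1, a+b) on (0.87, 0.74) = 1.00
  → value = 1.0000
Under probabilistic:
  x3 ∧ x3 = a·b on (0.8700, 0.8700) = 0.7569
  x3 ∨ (x3 ∧ x3) = a + b − a·b on (0.8700, 0.7569) = 0.9684
  → value = 0.9684
|1.0000 − 0.9684| = 0.032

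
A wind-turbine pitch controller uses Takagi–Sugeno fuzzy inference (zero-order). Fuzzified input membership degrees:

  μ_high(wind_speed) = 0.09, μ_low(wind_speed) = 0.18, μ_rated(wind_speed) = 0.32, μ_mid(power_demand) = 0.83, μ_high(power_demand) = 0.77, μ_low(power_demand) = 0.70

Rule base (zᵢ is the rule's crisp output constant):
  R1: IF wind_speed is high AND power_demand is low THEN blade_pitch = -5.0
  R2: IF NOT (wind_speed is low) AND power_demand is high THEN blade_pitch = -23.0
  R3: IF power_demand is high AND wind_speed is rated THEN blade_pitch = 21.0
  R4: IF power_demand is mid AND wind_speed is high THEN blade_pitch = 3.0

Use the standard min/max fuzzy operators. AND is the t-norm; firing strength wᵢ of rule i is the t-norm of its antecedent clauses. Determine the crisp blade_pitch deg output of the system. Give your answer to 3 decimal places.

-8.795

R1 (z=-5.0): high=0.09, low=0.70; AND[min(a, b)] → w = 0.09
R2 (z=-23.0): ¬low=1−0.18=0.82, high=0.77; AND[min(a, b)] → w = 0.77
R3 (z=21.0): high=0.77, rated=0.32; AND[min(a, b)] → w = 0.32
R4 (z=3.0): mid=0.83, high=0.09; AND[min(a, b)] → w = 0.09
Weighted average = (0.09·-5.0 + 0.77·-23.0 + 0.32·21.0 + 0.09·3.0) / (0.09 + 0.77 + 0.32 + 0.09)
  = -11.1700 / 1.2700 = -8.795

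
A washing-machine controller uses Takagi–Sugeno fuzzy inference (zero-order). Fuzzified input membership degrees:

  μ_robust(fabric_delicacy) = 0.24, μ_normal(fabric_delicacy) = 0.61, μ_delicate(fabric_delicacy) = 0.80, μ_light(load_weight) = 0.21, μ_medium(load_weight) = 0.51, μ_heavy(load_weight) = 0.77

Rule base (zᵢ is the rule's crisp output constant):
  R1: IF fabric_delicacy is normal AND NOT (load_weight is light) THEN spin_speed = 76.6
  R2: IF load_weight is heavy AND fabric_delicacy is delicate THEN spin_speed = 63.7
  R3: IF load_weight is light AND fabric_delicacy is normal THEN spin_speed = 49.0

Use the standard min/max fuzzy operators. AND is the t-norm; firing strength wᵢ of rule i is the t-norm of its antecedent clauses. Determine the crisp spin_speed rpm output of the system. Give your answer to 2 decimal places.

R1 (z=76.6): normal=0.61, ¬light=1−0.21=0.79; AND[min(a, b)] → w = 0.61
R2 (z=63.7): heavy=0.77, delicate=0.80; AND[min(a, b)] → w = 0.77
R3 (z=49.0): light=0.21, normal=0.61; AND[min(a, b)] → w = 0.21
Weighted average = (0.61·76.6 + 0.77·63.7 + 0.21·49.0) / (0.61 + 0.77 + 0.21)
  = 106.0650 / 1.5900 = 66.71

66.71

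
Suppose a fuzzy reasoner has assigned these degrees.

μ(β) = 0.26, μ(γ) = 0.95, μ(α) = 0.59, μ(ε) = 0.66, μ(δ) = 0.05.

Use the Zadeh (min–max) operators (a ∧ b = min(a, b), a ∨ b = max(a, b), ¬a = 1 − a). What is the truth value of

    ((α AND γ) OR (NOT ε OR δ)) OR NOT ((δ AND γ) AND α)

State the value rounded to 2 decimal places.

α AND γ = min(a, b) on (0.59, 0.95) = 0.59
NOT ε = 1 − 0.66 = 0.34
NOT ε OR δ = max(a, b) on (0.34, 0.05) = 0.34
(α AND γ) OR (NOT ε OR δ) = max(a, b) on (0.59, 0.34) = 0.59
δ AND γ = min(a, b) on (0.05, 0.95) = 0.05
(δ AND γ) AND α = min(a, b) on (0.05, 0.59) = 0.05
NOT ((δ AND γ) AND α) = 1 − 0.05 = 0.95
((α AND γ) OR (NOT ε OR δ)) OR NOT ((δ AND γ) AND α) = max(a, b) on (0.59, 0.95) = 0.95

0.95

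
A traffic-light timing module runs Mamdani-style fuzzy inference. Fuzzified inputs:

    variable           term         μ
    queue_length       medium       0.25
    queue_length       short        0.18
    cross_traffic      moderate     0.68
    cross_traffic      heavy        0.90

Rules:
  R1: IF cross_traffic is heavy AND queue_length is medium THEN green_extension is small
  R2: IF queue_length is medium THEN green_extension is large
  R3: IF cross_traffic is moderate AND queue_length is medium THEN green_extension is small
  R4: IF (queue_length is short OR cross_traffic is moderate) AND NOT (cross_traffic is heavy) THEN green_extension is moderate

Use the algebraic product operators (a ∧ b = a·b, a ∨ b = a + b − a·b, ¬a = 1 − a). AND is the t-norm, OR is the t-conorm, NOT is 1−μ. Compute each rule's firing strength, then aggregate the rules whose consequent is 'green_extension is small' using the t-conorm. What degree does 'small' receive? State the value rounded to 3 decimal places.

R1: heavy=0.90, medium=0.25; AND[a·b] → w = 0.2250
R2: medium=0.25 → w = 0.2500
R3: moderate=0.68, medium=0.25; AND[a·b] → w = 0.1700
R4: (short=0.18 OR moderate=0.68) = 0.7376; AND[a·b] with ¬heavy=1−0.90=0.10 → w = 0.0738
Rules with consequent 'small': {R1, R3} → strengths 0.2250, 0.1700
Aggregate via t-conorm [a + b − a·b]: 0.3568

0.357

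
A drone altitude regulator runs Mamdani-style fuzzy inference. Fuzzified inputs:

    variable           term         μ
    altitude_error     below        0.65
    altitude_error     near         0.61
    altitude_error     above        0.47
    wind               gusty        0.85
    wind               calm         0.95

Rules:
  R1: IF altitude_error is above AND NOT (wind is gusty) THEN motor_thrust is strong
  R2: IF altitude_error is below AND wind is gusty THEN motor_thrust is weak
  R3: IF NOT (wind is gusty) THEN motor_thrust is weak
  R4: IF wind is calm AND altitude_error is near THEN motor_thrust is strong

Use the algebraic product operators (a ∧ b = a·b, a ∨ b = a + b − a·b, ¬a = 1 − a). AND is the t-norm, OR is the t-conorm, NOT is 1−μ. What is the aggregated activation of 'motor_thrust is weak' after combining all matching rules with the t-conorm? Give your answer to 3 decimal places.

0.620

R1: above=0.47, ¬gusty=1−0.85=0.15; AND[a·b] → w = 0.0705
R2: below=0.65, gusty=0.85; AND[a·b] → w = 0.5525
R3: ¬gusty=1−0.85=0.15 → w = 0.1500
R4: calm=0.95, near=0.61; AND[a·b] → w = 0.5795
Rules with consequent 'weak': {R2, R3} → strengths 0.5525, 0.1500
Aggregate via t-conorm [a + b − a·b]: 0.6196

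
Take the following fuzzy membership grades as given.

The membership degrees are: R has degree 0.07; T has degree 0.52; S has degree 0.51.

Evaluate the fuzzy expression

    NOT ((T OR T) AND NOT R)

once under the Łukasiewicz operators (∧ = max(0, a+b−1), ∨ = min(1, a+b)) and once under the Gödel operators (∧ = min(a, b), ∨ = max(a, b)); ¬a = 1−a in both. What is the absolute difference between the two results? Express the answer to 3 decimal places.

0.410

Under Łukasiewicz:
  T OR T = min(1, a+b) on (0.52, 0.52) = 1.00
  NOT R = 1 − 0.07 = 0.93
  (T OR T) AND NOT R = max(0, a+b−1) on (1.00, 0.93) = 0.93
  NOT ((T OR T) AND NOT R) = 1 − 0.93 = 0.07
  → value = 0.0700
Under Gödel:
  T OR T = max(a, b) on (0.52, 0.52) = 0.52
  NOT R = 1 − 0.07 = 0.93
  (T OR T) AND NOT R = min(a, b) on (0.52, 0.93) = 0.52
  NOT ((T OR T) AND NOT R) = 1 − 0.52 = 0.48
  → value = 0.4800
|0.0700 − 0.4800| = 0.410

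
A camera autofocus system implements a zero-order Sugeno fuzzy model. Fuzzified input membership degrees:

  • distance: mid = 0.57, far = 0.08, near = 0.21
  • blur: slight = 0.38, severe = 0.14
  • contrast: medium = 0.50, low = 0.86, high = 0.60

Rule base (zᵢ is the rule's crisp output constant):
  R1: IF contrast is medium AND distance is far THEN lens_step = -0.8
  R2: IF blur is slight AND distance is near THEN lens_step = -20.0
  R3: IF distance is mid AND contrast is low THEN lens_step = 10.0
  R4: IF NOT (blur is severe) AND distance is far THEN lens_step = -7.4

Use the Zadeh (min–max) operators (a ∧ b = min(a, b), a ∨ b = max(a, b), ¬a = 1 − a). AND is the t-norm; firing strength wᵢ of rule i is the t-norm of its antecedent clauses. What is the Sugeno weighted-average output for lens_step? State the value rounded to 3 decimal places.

R1 (z=-0.8): medium=0.50, far=0.08; AND[min(a, b)] → w = 0.08
R2 (z=-20.0): slight=0.38, near=0.21; AND[min(a, b)] → w = 0.21
R3 (z=10.0): mid=0.57, low=0.86; AND[min(a, b)] → w = 0.57
R4 (z=-7.4): ¬severe=1−0.14=0.86, far=0.08; AND[min(a, b)] → w = 0.08
Weighted average = (0.08·-0.8 + 0.21·-20.0 + 0.57·10.0 + 0.08·-7.4) / (0.08 + 0.21 + 0.57 + 0.08)
  = 0.8440 / 0.9400 = 0.898

0.898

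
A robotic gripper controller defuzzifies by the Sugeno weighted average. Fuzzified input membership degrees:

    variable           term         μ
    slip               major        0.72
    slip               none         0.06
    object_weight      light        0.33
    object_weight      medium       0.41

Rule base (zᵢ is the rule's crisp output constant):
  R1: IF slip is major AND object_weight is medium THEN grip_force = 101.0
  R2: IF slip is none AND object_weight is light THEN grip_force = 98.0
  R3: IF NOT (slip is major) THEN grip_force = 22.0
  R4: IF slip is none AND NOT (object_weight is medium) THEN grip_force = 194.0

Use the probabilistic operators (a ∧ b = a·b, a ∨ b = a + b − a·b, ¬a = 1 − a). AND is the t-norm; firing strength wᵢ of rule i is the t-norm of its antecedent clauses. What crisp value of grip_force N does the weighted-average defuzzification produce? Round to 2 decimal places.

R1 (z=101.0): major=0.72, medium=0.41; AND[a·b] → w = 0.2952
R2 (z=98.0): none=0.06, light=0.33; AND[a·b] → w = 0.0198
R3 (z=22.0): ¬major=1−0.72=0.28 → w = 0.2800
R4 (z=194.0): none=0.06, ¬medium=1−0.41=0.59; AND[a·b] → w = 0.0354
Weighted average = (0.2952·101.0 + 0.0198·98.0 + 0.2800·22.0 + 0.0354·194.0) / (0.2952 + 0.0198 + 0.2800 + 0.0354)
  = 44.7832 / 0.6304 = 71.04

71.04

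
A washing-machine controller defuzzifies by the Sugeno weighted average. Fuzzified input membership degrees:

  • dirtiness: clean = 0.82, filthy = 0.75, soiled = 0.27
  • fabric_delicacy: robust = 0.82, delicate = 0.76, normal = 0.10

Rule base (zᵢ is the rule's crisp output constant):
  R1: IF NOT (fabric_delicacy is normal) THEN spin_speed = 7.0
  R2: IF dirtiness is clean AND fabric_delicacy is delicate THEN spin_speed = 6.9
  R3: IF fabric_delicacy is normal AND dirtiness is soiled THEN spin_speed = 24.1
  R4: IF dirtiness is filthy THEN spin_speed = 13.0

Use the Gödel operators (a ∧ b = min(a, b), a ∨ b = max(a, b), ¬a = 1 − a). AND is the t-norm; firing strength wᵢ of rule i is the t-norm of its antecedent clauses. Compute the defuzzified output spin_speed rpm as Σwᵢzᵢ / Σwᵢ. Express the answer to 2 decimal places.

9.44

R1 (z=7.0): ¬normal=1−0.10=0.90 → w = 0.90
R2 (z=6.9): clean=0.82, delicate=0.76; AND[min(a, b)] → w = 0.76
R3 (z=24.1): normal=0.10, soiled=0.27; AND[min(a, b)] → w = 0.10
R4 (z=13.0): filthy=0.75 → w = 0.75
Weighted average = (0.90·7.0 + 0.76·6.9 + 0.10·24.1 + 0.75·13.0) / (0.90 + 0.76 + 0.10 + 0.75)
  = 23.7040 / 2.5100 = 9.44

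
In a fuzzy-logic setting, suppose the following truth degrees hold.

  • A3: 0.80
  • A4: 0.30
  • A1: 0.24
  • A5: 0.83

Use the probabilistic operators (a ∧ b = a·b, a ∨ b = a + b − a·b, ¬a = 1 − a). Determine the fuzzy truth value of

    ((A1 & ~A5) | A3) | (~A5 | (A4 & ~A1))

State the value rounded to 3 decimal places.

~A5 = 1 − 0.8300 = 0.1700
A1 & ~A5 = a·b on (0.2400, 0.1700) = 0.0408
(A1 & ~A5) | A3 = a + b − a·b on (0.0408, 0.8000) = 0.8082
~A5 = 1 − 0.8300 = 0.1700
~A1 = 1 − 0.2400 = 0.7600
A4 & ~A1 = a·b on (0.3000, 0.7600) = 0.2280
~A5 | (A4 & ~A1) = a + b − a·b on (0.1700, 0.2280) = 0.3592
((A1 & ~A5) | A3) | (~A5 | (A4 & ~A1)) = a + b − a·b on (0.8082, 0.3592) = 0.8771

0.877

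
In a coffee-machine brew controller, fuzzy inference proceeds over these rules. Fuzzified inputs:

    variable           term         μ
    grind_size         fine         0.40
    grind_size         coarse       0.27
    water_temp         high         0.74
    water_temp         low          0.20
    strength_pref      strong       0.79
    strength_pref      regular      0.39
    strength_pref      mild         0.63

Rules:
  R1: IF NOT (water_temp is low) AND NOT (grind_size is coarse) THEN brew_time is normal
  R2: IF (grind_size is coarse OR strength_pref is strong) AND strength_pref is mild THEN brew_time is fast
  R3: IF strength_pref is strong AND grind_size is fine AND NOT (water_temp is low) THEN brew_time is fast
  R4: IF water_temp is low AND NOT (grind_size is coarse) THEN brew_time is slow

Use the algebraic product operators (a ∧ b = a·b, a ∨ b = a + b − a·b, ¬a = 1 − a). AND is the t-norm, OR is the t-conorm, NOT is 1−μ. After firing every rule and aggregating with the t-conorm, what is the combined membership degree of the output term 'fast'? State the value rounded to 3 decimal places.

R1: ¬low=1−0.20=0.80, ¬coarse=1−0.27=0.73; AND[a·b] → w = 0.5840
R2: (coarse=0.27 OR strong=0.79) = 0.8467; AND[a·b] with mild=0.63 → w = 0.5334
R3: strong=0.79, fine=0.40, ¬low=1−0.20=0.80; AND[a·b] → w = 0.2528
R4: low=0.20, ¬coarse=1−0.27=0.73; AND[a·b] → w = 0.1460
Rules with consequent 'fast': {R2, R3} → strengths 0.5334, 0.2528
Aggregate via t-conorm [a + b − a·b]: 0.6514

0.651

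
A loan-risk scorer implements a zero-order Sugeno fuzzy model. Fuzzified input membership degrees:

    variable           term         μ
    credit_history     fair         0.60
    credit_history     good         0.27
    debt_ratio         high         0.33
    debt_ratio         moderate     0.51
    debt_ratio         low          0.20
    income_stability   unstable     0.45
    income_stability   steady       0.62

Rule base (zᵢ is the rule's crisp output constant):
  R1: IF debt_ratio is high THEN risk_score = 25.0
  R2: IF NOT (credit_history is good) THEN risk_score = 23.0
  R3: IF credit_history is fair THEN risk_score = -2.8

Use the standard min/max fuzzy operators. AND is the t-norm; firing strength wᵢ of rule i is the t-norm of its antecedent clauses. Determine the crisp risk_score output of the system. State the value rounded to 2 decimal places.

14.07

R1 (z=25.0): high=0.33 → w = 0.33
R2 (z=23.0): ¬good=1−0.27=0.73 → w = 0.73
R3 (z=-2.8): fair=0.60 → w = 0.60
Weighted average = (0.33·25.0 + 0.73·23.0 + 0.60·-2.8) / (0.33 + 0.73 + 0.60)
  = 23.3600 / 1.6600 = 14.07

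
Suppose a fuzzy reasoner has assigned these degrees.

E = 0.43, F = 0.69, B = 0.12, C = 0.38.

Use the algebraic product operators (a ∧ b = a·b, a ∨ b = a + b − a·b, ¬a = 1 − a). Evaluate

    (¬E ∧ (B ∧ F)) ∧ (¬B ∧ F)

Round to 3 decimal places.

¬E = 1 − 0.4300 = 0.5700
B ∧ F = a·b on (0.1200, 0.6900) = 0.0828
¬E ∧ (B ∧ F) = a·b on (0.5700, 0.0828) = 0.0472
¬B = 1 − 0.1200 = 0.8800
¬B ∧ F = a·b on (0.8800, 0.6900) = 0.6072
(¬E ∧ (B ∧ F)) ∧ (¬B ∧ F) = a·b on (0.0472, 0.6072) = 0.0287

0.029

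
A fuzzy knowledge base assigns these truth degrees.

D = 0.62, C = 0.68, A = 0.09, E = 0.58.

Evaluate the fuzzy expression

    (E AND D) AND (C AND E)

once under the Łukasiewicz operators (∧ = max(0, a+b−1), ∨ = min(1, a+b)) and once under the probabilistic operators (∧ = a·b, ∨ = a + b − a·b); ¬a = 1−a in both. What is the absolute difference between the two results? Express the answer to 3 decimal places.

0.142

Under Łukasiewicz:
  E AND D = max(0, a+b−1) on (0.58, 0.62) = 0.20
  C AND E = max(0, a+b−1) on (0.68, 0.58) = 0.26
  (E AND D) AND (C AND E) = max(0, a+b−1) on (0.20, 0.26) = 0.00
  → value = 0.0000
Under probabilistic:
  E AND D = a·b on (0.5800, 0.6200) = 0.3596
  C AND E = a·b on (0.6800, 0.5800) = 0.3944
  (E AND D) AND (C AND E) = a·b on (0.3596, 0.3944) = 0.1418
  → value = 0.1418
|0.0000 − 0.1418| = 0.142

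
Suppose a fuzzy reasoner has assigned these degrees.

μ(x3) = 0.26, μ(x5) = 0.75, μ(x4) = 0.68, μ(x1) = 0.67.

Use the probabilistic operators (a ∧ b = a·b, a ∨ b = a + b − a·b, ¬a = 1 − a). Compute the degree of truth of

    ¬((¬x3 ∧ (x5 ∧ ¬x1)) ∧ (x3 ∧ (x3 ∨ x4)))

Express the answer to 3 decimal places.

0.964

¬x3 = 1 − 0.2600 = 0.7400
¬x1 = 1 − 0.6700 = 0.3300
x5 ∧ ¬x1 = a·b on (0.7500, 0.3300) = 0.2475
¬x3 ∧ (x5 ∧ ¬x1) = a·b on (0.7400, 0.2475) = 0.1831
x3 ∨ x4 = a + b − a·b on (0.2600, 0.6800) = 0.7632
x3 ∧ (x3 ∨ x4) = a·b on (0.2600, 0.7632) = 0.1984
(¬x3 ∧ (x5 ∧ ¬x1)) ∧ (x3 ∧ (x3 ∨ x4)) = a·b on (0.1831, 0.1984) = 0.0363
¬((¬x3 ∧ (x5 ∧ ¬x1)) ∧ (x3 ∧ (x3 ∨ x4))) = 1 − 0.0363 = 0.9637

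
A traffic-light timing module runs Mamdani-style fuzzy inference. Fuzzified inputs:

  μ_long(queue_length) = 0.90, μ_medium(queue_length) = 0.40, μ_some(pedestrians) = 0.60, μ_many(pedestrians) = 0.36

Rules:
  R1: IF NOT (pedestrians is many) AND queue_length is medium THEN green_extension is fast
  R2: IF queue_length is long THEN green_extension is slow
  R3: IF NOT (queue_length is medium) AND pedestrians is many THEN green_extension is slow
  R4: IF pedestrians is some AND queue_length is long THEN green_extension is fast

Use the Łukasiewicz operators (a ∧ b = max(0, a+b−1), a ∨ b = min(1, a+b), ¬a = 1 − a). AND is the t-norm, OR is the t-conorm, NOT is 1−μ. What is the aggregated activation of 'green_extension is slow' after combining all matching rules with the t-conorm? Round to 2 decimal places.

R1: ¬many=1−0.36=0.64, medium=0.40; AND[max(0, a+b−1)] → w = 0.04
R2: long=0.90 → w = 0.90
R3: ¬medium=1−0.40=0.60, many=0.36; AND[max(0, a+b−1)] → w = 0.00
R4: some=0.60, long=0.90; AND[max(0, a+b−1)] → w = 0.50
Rules with consequent 'slow': {R2, R3} → strengths 0.90, 0.00
Aggregate via t-conorm [min(1, a+b)]: 0.90

0.90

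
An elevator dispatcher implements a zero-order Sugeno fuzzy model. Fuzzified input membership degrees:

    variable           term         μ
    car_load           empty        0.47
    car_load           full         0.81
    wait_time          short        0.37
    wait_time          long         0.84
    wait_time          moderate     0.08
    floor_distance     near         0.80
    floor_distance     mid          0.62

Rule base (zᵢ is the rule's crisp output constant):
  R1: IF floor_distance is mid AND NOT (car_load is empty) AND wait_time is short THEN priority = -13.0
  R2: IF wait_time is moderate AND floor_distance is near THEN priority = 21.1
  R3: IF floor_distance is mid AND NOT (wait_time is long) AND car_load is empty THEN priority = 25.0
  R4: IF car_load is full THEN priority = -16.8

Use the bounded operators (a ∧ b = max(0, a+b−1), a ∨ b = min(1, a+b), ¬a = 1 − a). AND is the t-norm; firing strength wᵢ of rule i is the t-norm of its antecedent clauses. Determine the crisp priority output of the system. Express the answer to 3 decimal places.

R1 (z=-13.0): mid=0.62, ¬empty=1−0.47=0.53, short=0.37; AND[max(0, a+b−1)] → w = 0.00
R2 (z=21.1): moderate=0.08, near=0.80; AND[max(0, a+b−1)] → w = 0.00
R3 (z=25.0): mid=0.62, ¬long=1−0.84=0.16, empty=0.47; AND[max(0, a+b−1)] → w = 0.00
R4 (z=-16.8): full=0.81 → w = 0.81
Weighted average = (0.00·-13.0 + 0.00·21.1 + 0.00·25.0 + 0.81·-16.8) / (0.00 + 0.00 + 0.00 + 0.81)
  = -13.6080 / 0.8100 = -16.800

-16.800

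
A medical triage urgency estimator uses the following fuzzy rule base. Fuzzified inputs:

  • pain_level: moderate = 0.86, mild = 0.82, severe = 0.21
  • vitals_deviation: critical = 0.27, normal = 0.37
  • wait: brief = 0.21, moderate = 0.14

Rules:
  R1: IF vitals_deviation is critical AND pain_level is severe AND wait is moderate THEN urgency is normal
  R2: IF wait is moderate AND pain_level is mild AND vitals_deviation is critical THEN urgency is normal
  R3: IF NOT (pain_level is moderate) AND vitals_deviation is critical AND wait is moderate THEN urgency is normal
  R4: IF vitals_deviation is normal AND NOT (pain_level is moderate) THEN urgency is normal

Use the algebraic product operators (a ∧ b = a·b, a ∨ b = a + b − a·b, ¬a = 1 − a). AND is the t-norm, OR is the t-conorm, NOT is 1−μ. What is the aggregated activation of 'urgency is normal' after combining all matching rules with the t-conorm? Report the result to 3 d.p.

R1: critical=0.27, severe=0.21, moderate=0.14; AND[a·b] → w = 0.0079
R2: moderate=0.14, mild=0.82, critical=0.27; AND[a·b] → w = 0.0310
R3: ¬moderate=1−0.86=0.14, critical=0.27, moderate=0.14; AND[a·b] → w = 0.0053
R4: normal=0.37, ¬moderate=1−0.86=0.14; AND[a·b] → w = 0.0518
Rules with consequent 'normal': {R1, R2, R3, R4} → strengths 0.0079, 0.0310, 0.0053, 0.0518
Aggregate via t-conorm [a + b − a·b]: 0.0933

0.093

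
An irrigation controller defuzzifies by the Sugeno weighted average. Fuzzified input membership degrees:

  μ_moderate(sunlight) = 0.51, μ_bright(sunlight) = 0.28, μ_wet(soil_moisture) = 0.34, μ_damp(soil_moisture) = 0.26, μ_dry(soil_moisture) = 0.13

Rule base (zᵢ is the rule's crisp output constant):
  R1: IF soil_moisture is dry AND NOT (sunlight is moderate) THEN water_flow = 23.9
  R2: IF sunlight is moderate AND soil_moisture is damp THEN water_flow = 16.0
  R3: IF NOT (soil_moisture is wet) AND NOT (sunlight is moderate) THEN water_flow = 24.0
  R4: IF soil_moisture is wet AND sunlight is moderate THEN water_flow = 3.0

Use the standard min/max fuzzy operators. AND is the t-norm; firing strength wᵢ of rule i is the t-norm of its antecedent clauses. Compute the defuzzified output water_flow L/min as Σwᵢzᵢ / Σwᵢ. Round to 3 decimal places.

16.432

R1 (z=23.9): dry=0.13, ¬moderate=1−0.51=0.49; AND[min(a, b)] → w = 0.13
R2 (z=16.0): moderate=0.51, damp=0.26; AND[min(a, b)] → w = 0.26
R3 (z=24.0): ¬wet=1−0.34=0.66, ¬moderate=1−0.51=0.49; AND[min(a, b)] → w = 0.49
R4 (z=3.0): wet=0.34, moderate=0.51; AND[min(a, b)] → w = 0.34
Weighted average = (0.13·23.9 + 0.26·16.0 + 0.49·24.0 + 0.34·3.0) / (0.13 + 0.26 + 0.49 + 0.34)
  = 20.0470 / 1.2200 = 16.432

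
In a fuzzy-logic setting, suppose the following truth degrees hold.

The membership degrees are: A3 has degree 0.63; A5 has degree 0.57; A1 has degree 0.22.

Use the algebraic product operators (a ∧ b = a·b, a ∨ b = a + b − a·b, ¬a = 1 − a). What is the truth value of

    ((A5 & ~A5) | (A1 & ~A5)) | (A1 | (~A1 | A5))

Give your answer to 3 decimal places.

0.950

~A5 = 1 − 0.5700 = 0.4300
A5 & ~A5 = a·b on (0.5700, 0.4300) = 0.2451
~A5 = 1 − 0.5700 = 0.4300
A1 & ~A5 = a·b on (0.2200, 0.4300) = 0.0946
(A5 & ~A5) | (A1 & ~A5) = a + b − a·b on (0.2451, 0.0946) = 0.3165
~A1 = 1 − 0.2200 = 0.7800
~A1 | A5 = a + b − a·b on (0.7800, 0.5700) = 0.9054
A1 | (~A1 | A5) = a + b − a·b on (0.2200, 0.9054) = 0.9262
((A5 & ~A5) | (A1 & ~A5)) | (A1 | (~A1 | A5)) = a + b − a·b on (0.3165, 0.9262) = 0.9496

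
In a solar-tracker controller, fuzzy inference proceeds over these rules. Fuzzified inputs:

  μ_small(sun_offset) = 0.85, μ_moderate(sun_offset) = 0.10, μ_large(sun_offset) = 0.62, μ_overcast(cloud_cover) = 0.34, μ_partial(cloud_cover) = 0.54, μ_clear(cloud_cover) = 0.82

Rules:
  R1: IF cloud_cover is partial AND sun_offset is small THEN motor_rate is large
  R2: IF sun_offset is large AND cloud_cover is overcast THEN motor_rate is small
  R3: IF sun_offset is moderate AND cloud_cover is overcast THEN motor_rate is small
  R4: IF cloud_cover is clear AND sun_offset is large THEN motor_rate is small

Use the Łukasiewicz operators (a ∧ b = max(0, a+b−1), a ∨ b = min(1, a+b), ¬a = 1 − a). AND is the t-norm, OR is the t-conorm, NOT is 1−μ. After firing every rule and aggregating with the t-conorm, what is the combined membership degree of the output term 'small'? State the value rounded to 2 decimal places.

R1: partial=0.54, small=0.85; AND[max(0, a+b−1)] → w = 0.39
R2: large=0.62, overcast=0.34; AND[max(0, a+b−1)] → w = 0.00
R3: moderate=0.10, overcast=0.34; AND[max(0, a+b−1)] → w = 0.00
R4: clear=0.82, large=0.62; AND[max(0, a+b−1)] → w = 0.44
Rules with consequent 'small': {R2, R3, R4} → strengths 0.00, 0.00, 0.44
Aggregate via t-conorm [min(1, a+b)]: 0.44

0.44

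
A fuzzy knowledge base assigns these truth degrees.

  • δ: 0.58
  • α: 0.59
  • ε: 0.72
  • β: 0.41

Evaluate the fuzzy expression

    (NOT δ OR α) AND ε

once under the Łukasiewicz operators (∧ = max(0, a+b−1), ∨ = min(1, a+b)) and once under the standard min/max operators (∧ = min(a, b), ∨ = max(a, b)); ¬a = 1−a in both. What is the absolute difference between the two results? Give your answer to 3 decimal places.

0.130

Under Łukasiewicz:
  NOT δ = 1 − 0.58 = 0.42
  NOT δ OR α = min(1, a+b) on (0.42, 0.59) = 1.00
  (NOT δ OR α) AND ε = max(0, a+b−1) on (1.00, 0.72) = 0.72
  → value = 0.7200
Under standard min/max:
  NOT δ = 1 − 0.58 = 0.42
  NOT δ OR α = max(a, b) on (0.42, 0.59) = 0.59
  (NOT δ OR α) AND ε = min(a, b) on (0.59, 0.72) = 0.59
  → value = 0.5900
|0.7200 − 0.5900| = 0.130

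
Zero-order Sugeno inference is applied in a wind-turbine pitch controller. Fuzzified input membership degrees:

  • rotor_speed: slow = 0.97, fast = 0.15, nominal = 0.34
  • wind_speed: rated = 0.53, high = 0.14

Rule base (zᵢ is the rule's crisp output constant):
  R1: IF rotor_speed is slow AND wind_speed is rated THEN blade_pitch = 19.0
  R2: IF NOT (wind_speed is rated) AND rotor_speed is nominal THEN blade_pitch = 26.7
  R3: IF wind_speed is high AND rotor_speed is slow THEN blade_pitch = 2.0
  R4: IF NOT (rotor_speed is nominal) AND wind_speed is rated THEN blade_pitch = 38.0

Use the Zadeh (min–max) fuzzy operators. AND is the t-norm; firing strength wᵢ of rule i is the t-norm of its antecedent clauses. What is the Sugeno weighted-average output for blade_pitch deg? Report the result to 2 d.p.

25.69

R1 (z=19.0): slow=0.97, rated=0.53; AND[min(a, b)] → w = 0.53
R2 (z=26.7): ¬rated=1−0.53=0.47, nominal=0.34; AND[min(a, b)] → w = 0.34
R3 (z=2.0): high=0.14, slow=0.97; AND[min(a, b)] → w = 0.14
R4 (z=38.0): ¬nominal=1−0.34=0.66, rated=0.53; AND[min(a, b)] → w = 0.53
Weighted average = (0.53·19.0 + 0.34·26.7 + 0.14·2.0 + 0.53·38.0) / (0.53 + 0.34 + 0.14 + 0.53)
  = 39.5680 / 1.5400 = 25.69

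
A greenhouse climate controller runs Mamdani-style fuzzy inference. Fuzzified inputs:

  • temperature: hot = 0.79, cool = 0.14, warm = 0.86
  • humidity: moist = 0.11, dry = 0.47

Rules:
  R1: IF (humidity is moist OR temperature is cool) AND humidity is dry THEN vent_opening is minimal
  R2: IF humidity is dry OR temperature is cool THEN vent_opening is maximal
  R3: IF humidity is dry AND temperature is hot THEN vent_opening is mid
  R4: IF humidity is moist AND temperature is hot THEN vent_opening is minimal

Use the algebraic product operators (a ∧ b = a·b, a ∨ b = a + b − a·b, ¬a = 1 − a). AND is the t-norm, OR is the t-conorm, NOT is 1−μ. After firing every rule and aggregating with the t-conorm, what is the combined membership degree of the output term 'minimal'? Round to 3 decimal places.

0.188

R1: (moist=0.11 OR cool=0.14) = 0.2346; AND[a·b] with dry=0.47 → w = 0.1103
R2: dry=0.47, cool=0.14; OR[a + b − a·b] → w = 0.5442
R3: dry=0.47, hot=0.79; AND[a·b] → w = 0.3713
R4: moist=0.11, hot=0.79; AND[a·b] → w = 0.0869
Rules with consequent 'minimal': {R1, R4} → strengths 0.1103, 0.0869
Aggregate via t-conorm [a + b − a·b]: 0.1876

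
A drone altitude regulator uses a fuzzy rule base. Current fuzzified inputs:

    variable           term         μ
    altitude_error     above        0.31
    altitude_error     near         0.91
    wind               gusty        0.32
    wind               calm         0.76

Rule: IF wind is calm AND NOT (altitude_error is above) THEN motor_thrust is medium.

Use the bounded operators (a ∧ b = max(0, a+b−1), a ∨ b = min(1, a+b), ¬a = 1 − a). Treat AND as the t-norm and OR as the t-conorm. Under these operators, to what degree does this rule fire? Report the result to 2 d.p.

firing strength: calm=0.76, ¬above=1−0.31=0.69; AND[max(0, a+b−1)] → w = 0.45

0.45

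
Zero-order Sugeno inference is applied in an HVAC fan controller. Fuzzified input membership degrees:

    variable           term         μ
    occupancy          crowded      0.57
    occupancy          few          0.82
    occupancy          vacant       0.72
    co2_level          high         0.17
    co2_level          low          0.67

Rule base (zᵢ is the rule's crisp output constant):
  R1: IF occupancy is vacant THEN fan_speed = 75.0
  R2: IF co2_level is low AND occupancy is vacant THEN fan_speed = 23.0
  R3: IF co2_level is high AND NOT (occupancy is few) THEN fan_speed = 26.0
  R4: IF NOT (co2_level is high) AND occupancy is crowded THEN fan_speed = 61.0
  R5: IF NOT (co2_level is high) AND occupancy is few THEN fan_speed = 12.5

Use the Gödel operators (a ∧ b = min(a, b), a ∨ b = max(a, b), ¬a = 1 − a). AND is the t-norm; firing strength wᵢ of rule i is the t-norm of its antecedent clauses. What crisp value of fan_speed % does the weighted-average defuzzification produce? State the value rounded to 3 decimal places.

R1 (z=75.0): vacant=0.72 → w = 0.72
R2 (z=23.0): low=0.67, vacant=0.72; AND[min(a, b)] → w = 0.67
R3 (z=26.0): high=0.17, ¬few=1−0.82=0.18; AND[min(a, b)] → w = 0.17
R4 (z=61.0): ¬high=1−0.17=0.83, crowded=0.57; AND[min(a, b)] → w = 0.57
R5 (z=12.5): ¬high=1−0.17=0.83, few=0.82; AND[min(a, b)] → w = 0.82
Weighted average = (0.72·75.0 + 0.67·23.0 + 0.17·26.0 + 0.57·61.0 + 0.82·12.5) / (0.72 + 0.67 + 0.17 + 0.57 + 0.82)
  = 118.8500 / 2.9500 = 40.288

40.288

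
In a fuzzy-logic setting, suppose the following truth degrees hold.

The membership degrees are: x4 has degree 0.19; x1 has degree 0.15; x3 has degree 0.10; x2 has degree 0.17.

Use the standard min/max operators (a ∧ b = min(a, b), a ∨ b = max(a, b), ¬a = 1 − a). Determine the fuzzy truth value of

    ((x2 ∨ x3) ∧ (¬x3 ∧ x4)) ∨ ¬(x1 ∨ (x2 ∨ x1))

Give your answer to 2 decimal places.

x2 ∨ x3 = max(a, b) on (0.17, 0.10) = 0.17
¬x3 = 1 − 0.10 = 0.90
¬x3 ∧ x4 = min(a, b) on (0.90, 0.19) = 0.19
(x2 ∨ x3) ∧ (¬x3 ∧ x4) = min(a, b) on (0.17, 0.19) = 0.17
x2 ∨ x1 = max(a, b) on (0.17, 0.15) = 0.17
x1 ∨ (x2 ∨ x1) = max(a, b) on (0.15, 0.17) = 0.17
¬(x1 ∨ (x2 ∨ x1)) = 1 − 0.17 = 0.83
((x2 ∨ x3) ∧ (¬x3 ∧ x4)) ∨ ¬(x1 ∨ (x2 ∨ x1)) = max(a, b) on (0.17, 0.83) = 0.83

0.83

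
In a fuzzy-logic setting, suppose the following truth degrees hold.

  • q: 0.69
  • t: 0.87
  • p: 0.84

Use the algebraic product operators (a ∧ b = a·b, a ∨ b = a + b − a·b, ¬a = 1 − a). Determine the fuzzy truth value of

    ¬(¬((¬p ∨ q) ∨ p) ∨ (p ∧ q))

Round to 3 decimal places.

0.403

¬p = 1 − 0.8400 = 0.1600
¬p ∨ q = a + b − a·b on (0.1600, 0.6900) = 0.7396
(¬p ∨ q) ∨ p = a + b − a·b on (0.7396, 0.8400) = 0.9583
¬((¬p ∨ q) ∨ p) = 1 − 0.9583 = 0.0417
p ∧ q = a·b on (0.8400, 0.6900) = 0.5796
¬((¬p ∨ q) ∨ p) ∨ (p ∧ q) = a + b − a·b on (0.0417, 0.5796) = 0.5971
¬(¬((¬p ∨ q) ∨ p) ∨ (p ∧ q)) = 1 − 0.5971 = 0.4029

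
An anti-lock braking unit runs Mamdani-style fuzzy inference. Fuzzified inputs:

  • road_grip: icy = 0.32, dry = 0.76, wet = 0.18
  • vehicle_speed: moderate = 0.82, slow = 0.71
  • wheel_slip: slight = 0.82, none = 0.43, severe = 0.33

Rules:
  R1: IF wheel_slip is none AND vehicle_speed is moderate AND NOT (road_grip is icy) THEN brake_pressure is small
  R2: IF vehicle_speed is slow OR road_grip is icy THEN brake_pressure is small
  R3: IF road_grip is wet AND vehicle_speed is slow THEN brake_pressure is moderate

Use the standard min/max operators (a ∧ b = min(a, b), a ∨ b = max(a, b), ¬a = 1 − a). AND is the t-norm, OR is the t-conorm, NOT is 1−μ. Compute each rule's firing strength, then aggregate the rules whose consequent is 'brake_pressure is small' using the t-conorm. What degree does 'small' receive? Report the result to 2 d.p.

R1: none=0.43, moderate=0.82, ¬icy=1−0.32=0.68; AND[min(a, b)] → w = 0.43
R2: slow=0.71, icy=0.32; OR[max(a, b)] → w = 0.71
R3: wet=0.18, slow=0.71; AND[min(a, b)] → w = 0.18
Rules with consequent 'small': {R1, R2} → strengths 0.43, 0.71
Aggregate via t-conorm [max(a, b)]: 0.71

0.71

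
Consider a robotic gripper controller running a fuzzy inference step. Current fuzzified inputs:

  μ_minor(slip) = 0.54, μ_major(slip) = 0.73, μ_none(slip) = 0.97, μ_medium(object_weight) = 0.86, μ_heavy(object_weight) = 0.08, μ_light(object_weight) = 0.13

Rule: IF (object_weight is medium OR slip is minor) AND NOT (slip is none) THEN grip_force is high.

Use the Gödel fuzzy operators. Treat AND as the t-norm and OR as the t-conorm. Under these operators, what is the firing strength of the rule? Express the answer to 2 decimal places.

firing strength: (medium=0.86 OR minor=0.54) = 0.86; AND[min(a, b)] with ¬none=1−0.97=0.03 → w = 0.03

0.03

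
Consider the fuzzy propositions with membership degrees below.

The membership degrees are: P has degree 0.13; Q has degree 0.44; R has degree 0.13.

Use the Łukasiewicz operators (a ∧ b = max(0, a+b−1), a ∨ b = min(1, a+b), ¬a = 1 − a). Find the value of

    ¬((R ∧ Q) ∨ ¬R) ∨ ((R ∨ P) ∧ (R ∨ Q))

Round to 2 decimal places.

R ∧ Q = max(0, a+b−1) on (0.13, 0.44) = 0.00
¬R = 1 − 0.13 = 0.87
(R ∧ Q) ∨ ¬R = min(1, a+b) on (0.00, 0.87) = 0.87
¬((R ∧ Q) ∨ ¬R) = 1 − 0.87 = 0.13
R ∨ P = min(1, a+b) on (0.13, 0.13) = 0.26
R ∨ Q = min(1, a+b) on (0.13, 0.44) = 0.57
(R ∨ P) ∧ (R ∨ Q) = max(0, a+b−1) on (0.26, 0.57) = 0.00
¬((R ∧ Q) ∨ ¬R) ∨ ((R ∨ P) ∧ (R ∨ Q)) = min(1, a+b) on (0.13, 0.00) = 0.13

0.13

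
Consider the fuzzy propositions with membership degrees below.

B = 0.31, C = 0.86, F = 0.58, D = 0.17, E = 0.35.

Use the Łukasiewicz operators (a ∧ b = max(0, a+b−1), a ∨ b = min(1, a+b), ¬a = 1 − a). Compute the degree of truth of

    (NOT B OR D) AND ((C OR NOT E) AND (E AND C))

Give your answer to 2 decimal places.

NOT B = 1 − 0.31 = 0.69
NOT B OR D = min(1, a+b) on (0.69, 0.17) = 0.86
NOT E = 1 − 0.35 = 0.65
C OR NOT E = min(1, a+b) on (0.86, 0.65) = 1.00
E AND C = max(0, a+b−1) on (0.35, 0.86) = 0.21
(C OR NOT E) AND (E AND C) = max(0, a+b−1) on (1.00, 0.21) = 0.21
(NOT B OR D) AND ((C OR NOT E) AND (E AND C)) = max(0, a+b−1) on (0.86, 0.21) = 0.07

0.07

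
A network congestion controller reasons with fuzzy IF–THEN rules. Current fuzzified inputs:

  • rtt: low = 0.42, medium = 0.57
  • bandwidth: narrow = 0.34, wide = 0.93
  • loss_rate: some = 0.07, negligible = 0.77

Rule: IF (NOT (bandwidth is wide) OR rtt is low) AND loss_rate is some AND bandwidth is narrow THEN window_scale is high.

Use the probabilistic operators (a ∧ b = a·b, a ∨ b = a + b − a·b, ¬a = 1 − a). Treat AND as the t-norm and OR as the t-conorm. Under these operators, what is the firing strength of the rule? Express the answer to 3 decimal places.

firing strength: (¬wide=1−0.93=0.07 OR low=0.42) = 0.4606; AND[a·b] with some=0.07, narrow=0.34 → w = 0.0110

0.011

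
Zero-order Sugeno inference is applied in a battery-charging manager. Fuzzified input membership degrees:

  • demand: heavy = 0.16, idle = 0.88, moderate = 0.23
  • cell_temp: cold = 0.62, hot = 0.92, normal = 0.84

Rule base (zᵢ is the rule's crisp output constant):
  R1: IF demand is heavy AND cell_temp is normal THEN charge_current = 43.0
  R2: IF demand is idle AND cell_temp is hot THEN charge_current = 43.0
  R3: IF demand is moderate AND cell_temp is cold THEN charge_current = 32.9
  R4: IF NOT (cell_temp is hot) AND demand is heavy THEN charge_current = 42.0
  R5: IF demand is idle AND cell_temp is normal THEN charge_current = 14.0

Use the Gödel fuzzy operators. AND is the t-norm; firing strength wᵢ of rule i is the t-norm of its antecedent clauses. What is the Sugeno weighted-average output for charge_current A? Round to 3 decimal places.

30.779

R1 (z=43.0): heavy=0.16, normal=0.84; AND[min(a, b)] → w = 0.16
R2 (z=43.0): idle=0.88, hot=0.92; AND[min(a, b)] → w = 0.88
R3 (z=32.9): moderate=0.23, cold=0.62; AND[min(a, b)] → w = 0.23
R4 (z=42.0): ¬hot=1−0.92=0.08, heavy=0.16; AND[min(a, b)] → w = 0.08
R5 (z=14.0): idle=0.88, normal=0.84; AND[min(a, b)] → w = 0.84
Weighted average = (0.16·43.0 + 0.88·43.0 + 0.23·32.9 + 0.08·42.0 + 0.84·14.0) / (0.16 + 0.88 + 0.23 + 0.08 + 0.84)
  = 67.4070 / 2.1900 = 30.779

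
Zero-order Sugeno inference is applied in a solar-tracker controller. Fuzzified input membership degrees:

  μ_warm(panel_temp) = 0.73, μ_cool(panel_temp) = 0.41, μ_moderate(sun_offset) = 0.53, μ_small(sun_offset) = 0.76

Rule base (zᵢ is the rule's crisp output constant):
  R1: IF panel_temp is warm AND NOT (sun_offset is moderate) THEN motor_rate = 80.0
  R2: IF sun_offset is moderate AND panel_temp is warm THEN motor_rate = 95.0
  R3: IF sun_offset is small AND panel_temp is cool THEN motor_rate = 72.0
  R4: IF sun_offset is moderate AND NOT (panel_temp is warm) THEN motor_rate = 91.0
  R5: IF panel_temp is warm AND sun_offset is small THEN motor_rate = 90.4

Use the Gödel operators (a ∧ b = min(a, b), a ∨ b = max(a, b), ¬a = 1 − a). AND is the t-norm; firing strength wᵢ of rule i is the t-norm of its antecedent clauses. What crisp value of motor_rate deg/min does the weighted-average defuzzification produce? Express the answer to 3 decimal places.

R1 (z=80.0): warm=0.73, ¬moderate=1−0.53=0.47; AND[min(a, b)] → w = 0.47
R2 (z=95.0): moderate=0.53, warm=0.73; AND[min(a, b)] → w = 0.53
R3 (z=72.0): small=0.76, cool=0.41; AND[min(a, b)] → w = 0.41
R4 (z=91.0): moderate=0.53, ¬warm=1−0.73=0.27; AND[min(a, b)] → w = 0.27
R5 (z=90.4): warm=0.73, small=0.76; AND[min(a, b)] → w = 0.73
Weighted average = (0.47·80.0 + 0.53·95.0 + 0.41·72.0 + 0.27·91.0 + 0.73·90.4) / (0.47 + 0.53 + 0.41 + 0.27 + 0.73)
  = 208.0320 / 2.4100 = 86.320

86.320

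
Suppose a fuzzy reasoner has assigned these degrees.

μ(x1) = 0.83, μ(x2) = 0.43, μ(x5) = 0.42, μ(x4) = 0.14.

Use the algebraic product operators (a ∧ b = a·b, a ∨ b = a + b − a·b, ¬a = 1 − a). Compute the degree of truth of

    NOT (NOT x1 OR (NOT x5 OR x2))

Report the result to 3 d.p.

0.199

NOT x1 = 1 − 0.8300 = 0.1700
NOT x5 = 1 − 0.4200 = 0.5800
NOT x5 OR x2 = a + b − a·b on (0.5800, 0.4300) = 0.7606
NOT x1 OR (NOT x5 OR x2) = a + b − a·b on (0.1700, 0.7606) = 0.8013
NOT (NOT x1 OR (NOT x5 OR x2)) = 1 − 0.8013 = 0.1987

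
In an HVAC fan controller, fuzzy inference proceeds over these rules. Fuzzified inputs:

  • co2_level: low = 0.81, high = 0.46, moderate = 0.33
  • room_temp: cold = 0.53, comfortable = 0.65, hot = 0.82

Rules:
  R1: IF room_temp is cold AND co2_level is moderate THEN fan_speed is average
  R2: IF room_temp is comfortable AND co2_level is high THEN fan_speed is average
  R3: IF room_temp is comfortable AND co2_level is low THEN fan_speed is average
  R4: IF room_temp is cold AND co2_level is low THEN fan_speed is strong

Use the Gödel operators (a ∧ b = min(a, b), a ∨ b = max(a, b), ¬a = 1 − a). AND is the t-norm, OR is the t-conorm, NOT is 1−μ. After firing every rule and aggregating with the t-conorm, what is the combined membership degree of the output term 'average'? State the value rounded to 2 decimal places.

0.65

R1: cold=0.53, moderate=0.33; AND[min(a, b)] → w = 0.33
R2: comfortable=0.65, high=0.46; AND[min(a, b)] → w = 0.46
R3: comfortable=0.65, low=0.81; AND[min(a, b)] → w = 0.65
R4: cold=0.53, low=0.81; AND[min(a, b)] → w = 0.53
Rules with consequent 'average': {R1, R2, R3} → strengths 0.33, 0.46, 0.65
Aggregate via t-conorm [max(a, b)]: 0.65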